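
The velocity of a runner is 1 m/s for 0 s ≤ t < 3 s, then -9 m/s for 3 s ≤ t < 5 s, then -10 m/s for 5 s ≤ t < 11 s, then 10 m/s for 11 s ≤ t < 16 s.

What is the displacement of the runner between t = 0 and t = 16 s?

Net displacement equals the area under the velocity-time graph (areas below the axis count negative).
0–3 s: 1 × 3 = 3 m
3–5 s: -9 × 2 = -18 m
5–11 s: -10 × 6 = -60 m
11–16 s: 10 × 5 = 50 m
Net displacement = -25 m

-25 m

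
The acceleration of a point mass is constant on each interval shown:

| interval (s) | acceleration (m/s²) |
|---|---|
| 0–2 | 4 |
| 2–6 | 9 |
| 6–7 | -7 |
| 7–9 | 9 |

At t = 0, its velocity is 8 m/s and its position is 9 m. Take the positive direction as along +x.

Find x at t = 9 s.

On each constant-a segment, Δv = aΔt and Δx = v₀Δt + ½aΔt²; chain segment to segment.
0–2 s: v starts 8 m/s; Δx = 8·2 + ½·4·2² = 24 m; v ends 16 m/s.
2–6 s: v starts 16 m/s; Δx = 16·4 + ½·9·4² = 136 m; v ends 52 m/s.
6–7 s: v starts 52 m/s; Δx = 52·1 + ½·-7·1² = 48.5 m; v ends 45 m/s.
7–9 s: v starts 45 m/s; Δx = 45·2 + ½·9·2² = 108 m; v ends 63 m/s.
x(9) = 9 + Σ Δx = 325.5 m.

325.5 m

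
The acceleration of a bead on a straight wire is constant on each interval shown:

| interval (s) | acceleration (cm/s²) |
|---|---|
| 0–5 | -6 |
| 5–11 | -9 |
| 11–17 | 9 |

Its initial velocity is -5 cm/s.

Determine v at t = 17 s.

Δv equals the area under the a-t graph; then v = v₀ + Δv.
0–5 s: -6 × 5 = -30 cm/s
5–11 s: -9 × 6 = -54 cm/s
11–17 s: 9 × 6 = 54 cm/s
Δv = -30 cm/s, so v(17) = -5 + (-30) = -35 cm/s.

-35 cm/s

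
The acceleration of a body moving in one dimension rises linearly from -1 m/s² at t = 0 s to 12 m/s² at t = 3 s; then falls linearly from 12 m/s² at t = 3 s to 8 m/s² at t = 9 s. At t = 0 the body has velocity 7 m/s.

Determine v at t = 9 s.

Δv equals the area under the a-t graph; then v = v₀ + Δv.
0–3 s: ½(-1 + 12)(3) = 16.5 m/s
3–9 s: ½(12 + 8)(6) = 60 m/s
Δv = 76.5 m/s, so v(9) = 7 + (76.5) = 83.5 m/s.

83.5 m/s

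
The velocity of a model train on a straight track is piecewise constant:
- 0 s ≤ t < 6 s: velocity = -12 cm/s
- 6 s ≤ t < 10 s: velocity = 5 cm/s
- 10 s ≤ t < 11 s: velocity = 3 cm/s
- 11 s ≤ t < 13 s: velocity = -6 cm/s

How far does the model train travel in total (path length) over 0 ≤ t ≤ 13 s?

107 cm

Total distance travelled is ∫|v| dt — sum the magnitudes of each area piece.
0–6 s: |-12| × 6 = 72 cm
6–10 s: |5| × 4 = 20 cm
10–11 s: |3| × 1 = 3 cm
11–13 s: |-6| × 2 = 12 cm
Total distance = 107 cm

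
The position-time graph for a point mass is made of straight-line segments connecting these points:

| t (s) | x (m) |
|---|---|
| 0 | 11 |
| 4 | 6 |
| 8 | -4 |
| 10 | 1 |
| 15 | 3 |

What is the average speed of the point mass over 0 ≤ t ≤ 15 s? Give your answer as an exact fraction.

22/15 m/s

Average speed = (total path length)/(elapsed time); on a piecewise-linear x-t graph the path length is Σ|Δx|.
0–4 s: |Δx| = |6 − 11| = 5 m
4–8 s: |Δx| = |-4 − 6| = 10 m
8–10 s: |Δx| = |1 − -4| = 5 m
10–15 s: |Δx| = |3 − 1| = 2 m
Total path = 22 m; average speed = 22/15 = 22/15 m/s.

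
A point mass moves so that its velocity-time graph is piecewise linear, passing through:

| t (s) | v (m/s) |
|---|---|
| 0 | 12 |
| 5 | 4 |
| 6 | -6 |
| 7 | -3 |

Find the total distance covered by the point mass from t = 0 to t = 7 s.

47.1 m

Distance (not displacement) is the total path length: add the absolute areas under v-t.
0–5 s: |½(12 + 4)(5)| = 40 m
5–6 s: v = 0 at t = 5.4 s; triangle areas 0.8 + 1.8 = 2.6 m
6–7 s: |½(-6 + -3)(1)| = 4.5 m
Total distance = 47.1 m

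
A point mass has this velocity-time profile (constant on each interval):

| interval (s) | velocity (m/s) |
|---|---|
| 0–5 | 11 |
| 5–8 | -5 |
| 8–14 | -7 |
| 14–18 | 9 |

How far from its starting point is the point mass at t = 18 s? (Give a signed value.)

Displacement is the signed area under the v-t curve.
0–5 s: 11 × 5 = 55 m
5–8 s: -5 × 3 = -15 m
8–14 s: -7 × 6 = -42 m
14–18 s: 9 × 4 = 36 m
Net displacement = 34 m

34 m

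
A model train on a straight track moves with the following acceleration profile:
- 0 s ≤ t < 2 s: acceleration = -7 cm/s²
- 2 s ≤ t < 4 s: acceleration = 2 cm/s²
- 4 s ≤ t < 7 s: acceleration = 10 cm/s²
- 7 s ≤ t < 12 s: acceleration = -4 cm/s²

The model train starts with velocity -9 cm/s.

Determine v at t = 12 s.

-9 cm/s

Δv equals the area under the a-t graph; then v = v₀ + Δv.
0–2 s: -7 × 2 = -14 cm/s
2–4 s: 2 × 2 = 4 cm/s
4–7 s: 10 × 3 = 30 cm/s
7–12 s: -4 × 5 = -20 cm/s
Δv = 0 cm/s, so v(12) = -9 + (0) = -9 cm/s.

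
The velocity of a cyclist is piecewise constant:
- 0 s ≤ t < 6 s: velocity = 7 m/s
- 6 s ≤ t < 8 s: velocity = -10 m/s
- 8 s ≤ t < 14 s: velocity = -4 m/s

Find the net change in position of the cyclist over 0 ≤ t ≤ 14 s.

Net displacement equals the area under the velocity-time graph (areas below the axis count negative).
0–6 s: 7 × 6 = 42 m
6–8 s: -10 × 2 = -20 m
8–14 s: -4 × 6 = -24 m
Net displacement = -2 m

-2 m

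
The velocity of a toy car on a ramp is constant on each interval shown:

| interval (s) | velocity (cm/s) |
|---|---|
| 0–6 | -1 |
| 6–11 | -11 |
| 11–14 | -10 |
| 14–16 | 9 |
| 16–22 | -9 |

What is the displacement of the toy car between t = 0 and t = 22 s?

Displacement is the signed area under the v-t curve.
0–6 s: -1 × 6 = -6 cm
6–11 s: -11 × 5 = -55 cm
11–14 s: -10 × 3 = -30 cm
14–16 s: 9 × 2 = 18 cm
16–22 s: -9 × 6 = -54 cm
Net displacement = -127 cm

-127 cm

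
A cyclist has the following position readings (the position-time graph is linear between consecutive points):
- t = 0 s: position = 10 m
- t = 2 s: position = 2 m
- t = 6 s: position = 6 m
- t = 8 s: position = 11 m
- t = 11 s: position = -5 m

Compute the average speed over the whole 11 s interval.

3 m/s

Average speed = (total path length)/(elapsed time); on a piecewise-linear x-t graph the path length is Σ|Δx|.
0–2 s: |Δx| = |2 − 10| = 8 m
2–6 s: |Δx| = |6 − 2| = 4 m
6–8 s: |Δx| = |11 − 6| = 5 m
8–11 s: |Δx| = |-5 − 11| = 16 m
Total path = 33 m; average speed = 33/11 = 3 m/s.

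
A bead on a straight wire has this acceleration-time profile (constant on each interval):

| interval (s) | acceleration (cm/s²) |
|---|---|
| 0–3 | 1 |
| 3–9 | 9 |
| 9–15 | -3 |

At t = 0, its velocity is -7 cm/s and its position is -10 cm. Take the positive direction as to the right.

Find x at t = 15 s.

On each constant-a segment, Δv = aΔt and Δx = v₀Δt + ½aΔt²; chain segment to segment.
0–3 s: v starts -7 cm/s; Δx = -7·3 + ½·1·3² = -16.5 cm; v ends -4 cm/s.
3–9 s: v starts -4 cm/s; Δx = -4·6 + ½·9·6² = 138 cm; v ends 50 cm/s.
9–15 s: v starts 50 cm/s; Δx = 50·6 + ½·-3·6² = 246 cm; v ends 32 cm/s.
x(15) = -10 + Σ Δx = 357.5 cm.

357.5 cm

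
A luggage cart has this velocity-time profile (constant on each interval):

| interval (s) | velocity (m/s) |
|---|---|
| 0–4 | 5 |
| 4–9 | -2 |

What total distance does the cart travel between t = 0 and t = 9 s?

30 m

Distance (not displacement) is the total path length: add the absolute areas under v-t.
0–4 s: |5| × 4 = 20 m
4–9 s: |-2| × 5 = 10 m
Total distance = 30 m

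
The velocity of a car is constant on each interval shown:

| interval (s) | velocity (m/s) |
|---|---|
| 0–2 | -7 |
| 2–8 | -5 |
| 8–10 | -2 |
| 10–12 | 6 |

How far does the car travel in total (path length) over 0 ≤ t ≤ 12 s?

60 m

Total distance travelled is ∫|v| dt — sum the magnitudes of each area piece.
0–2 s: |-7| × 2 = 14 m
2–8 s: |-5| × 6 = 30 m
8–10 s: |-2| × 2 = 4 m
10–12 s: |6| × 2 = 12 m
Total distance = 60 m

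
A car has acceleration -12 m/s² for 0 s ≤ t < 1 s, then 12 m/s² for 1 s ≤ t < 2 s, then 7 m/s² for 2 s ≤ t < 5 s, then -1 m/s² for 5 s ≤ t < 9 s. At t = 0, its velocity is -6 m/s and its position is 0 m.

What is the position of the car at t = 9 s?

41.5 m

On each constant-a segment, Δv = aΔt and Δx = v₀Δt + ½aΔt²; chain segment to segment.
0–1 s: v starts -6 m/s; Δx = -6·1 + ½·-12·1² = -12 m; v ends -18 m/s.
1–2 s: v starts -18 m/s; Δx = -18·1 + ½·12·1² = -12 m; v ends -6 m/s.
2–5 s: v starts -6 m/s; Δx = -6·3 + ½·7·3² = 13.5 m; v ends 15 m/s.
5–9 s: v starts 15 m/s; Δx = 15·4 + ½·-1·4² = 52 m; v ends 11 m/s.
x(9) = 0 + Σ Δx = 41.5 m.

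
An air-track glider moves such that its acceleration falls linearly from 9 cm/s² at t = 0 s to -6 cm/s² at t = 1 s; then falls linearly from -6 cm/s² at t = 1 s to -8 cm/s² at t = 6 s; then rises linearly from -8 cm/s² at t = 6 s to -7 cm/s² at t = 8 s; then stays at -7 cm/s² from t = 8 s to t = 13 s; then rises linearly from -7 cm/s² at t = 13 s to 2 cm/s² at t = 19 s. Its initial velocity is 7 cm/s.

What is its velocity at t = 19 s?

Δv equals the area under the a-t graph; then v = v₀ + Δv.
0–1 s: ½(9 + -6)(1) = 1.5 cm/s
1–6 s: ½(-6 + -8)(5) = -35 cm/s
6–8 s: ½(-8 + -7)(2) = -15 cm/s
8–13 s: -7 × 5 = -35 cm/s
13–19 s: ½(-7 + 2)(6) = -15 cm/s
Δv = -98.5 cm/s, so v(19) = 7 + (-98.5) = -91.5 cm/s.

-91.5 cm/s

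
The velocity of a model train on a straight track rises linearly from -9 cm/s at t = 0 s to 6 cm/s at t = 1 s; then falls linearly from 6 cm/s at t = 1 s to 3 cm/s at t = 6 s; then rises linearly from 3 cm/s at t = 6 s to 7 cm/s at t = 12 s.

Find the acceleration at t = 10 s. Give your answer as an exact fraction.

2/3 cm/s²

Acceleration is the slope of the v-t graph on 6–12 s: (7 − 3)/(12 − 6) = 2/3 cm/s².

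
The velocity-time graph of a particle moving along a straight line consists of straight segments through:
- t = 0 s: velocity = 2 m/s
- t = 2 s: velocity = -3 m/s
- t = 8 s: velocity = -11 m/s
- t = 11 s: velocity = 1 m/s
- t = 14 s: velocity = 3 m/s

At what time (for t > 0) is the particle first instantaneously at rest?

t = 0.8 s

v changes sign on 0–2 s (from 2 to -3); the graph is linear there, so v = 0 at t = 0 + (-2)·(2 − 0)/(-3 − 2) = 0.8 s.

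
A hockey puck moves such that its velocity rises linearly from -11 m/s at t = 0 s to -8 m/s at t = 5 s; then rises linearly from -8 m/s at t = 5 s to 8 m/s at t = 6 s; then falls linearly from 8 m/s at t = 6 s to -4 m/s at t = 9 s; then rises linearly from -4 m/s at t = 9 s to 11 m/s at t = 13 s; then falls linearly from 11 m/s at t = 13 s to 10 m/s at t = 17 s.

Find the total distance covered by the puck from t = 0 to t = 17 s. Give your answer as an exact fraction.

3653/30 m

Total distance travelled is ∫|v| dt — sum the magnitudes of each area piece.
0–5 s: |½(-11 + -8)(5)| = 47.5 m
5–6 s: v = 0 at t = 5.5 s; triangle areas 2 + 2 = 4 m
6–9 s: v = 0 at t = 8 s; triangle areas 8 + 2 = 10 m
9–13 s: v = 0 at t = 151/15 s; triangle areas 32/15 + 242/15 = 274/15 m
13–17 s: |½(11 + 10)(4)| = 42 m
Total distance = 3653/30 m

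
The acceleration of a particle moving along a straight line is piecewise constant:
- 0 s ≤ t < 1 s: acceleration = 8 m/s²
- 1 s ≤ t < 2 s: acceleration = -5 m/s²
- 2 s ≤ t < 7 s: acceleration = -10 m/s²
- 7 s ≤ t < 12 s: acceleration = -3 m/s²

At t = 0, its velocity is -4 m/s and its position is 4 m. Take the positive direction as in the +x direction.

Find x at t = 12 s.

On each constant-a segment, Δv = aΔt and Δx = v₀Δt + ½aΔt²; chain segment to segment.
0–1 s: v starts -4 m/s; Δx = -4·1 + ½·8·1² = 0 m; v ends 4 m/s.
1–2 s: v starts 4 m/s; Δx = 4·1 + ½·-5·1² = 1.5 m; v ends -1 m/s.
2–7 s: v starts -1 m/s; Δx = -1·5 + ½·-10·5² = -130 m; v ends -51 m/s.
7–12 s: v starts -51 m/s; Δx = -51·5 + ½·-3·5² = -292.5 m; v ends -66 m/s.
x(12) = 4 + Σ Δx = -417 m.

-417 m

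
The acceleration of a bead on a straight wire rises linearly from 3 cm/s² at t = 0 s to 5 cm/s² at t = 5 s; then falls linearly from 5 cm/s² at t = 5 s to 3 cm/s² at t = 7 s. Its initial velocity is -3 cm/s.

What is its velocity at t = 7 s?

25 cm/s

Δv equals the area under the a-t graph; then v = v₀ + Δv.
0–5 s: ½(3 + 5)(5) = 20 cm/s
5–7 s: ½(5 + 3)(2) = 8 cm/s
Δv = 28 cm/s, so v(7) = -3 + (28) = 25 cm/s.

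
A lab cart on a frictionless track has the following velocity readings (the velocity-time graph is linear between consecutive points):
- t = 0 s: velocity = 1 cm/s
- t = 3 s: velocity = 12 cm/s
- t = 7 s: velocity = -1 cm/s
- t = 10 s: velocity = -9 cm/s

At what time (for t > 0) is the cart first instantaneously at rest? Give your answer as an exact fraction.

t = 87/13 s

v changes sign on 3–7 s (from 12 to -1); the graph is linear there, so v = 0 at t = 3 + (-12)·(7 − 3)/(-1 − 12) = 87/13 s.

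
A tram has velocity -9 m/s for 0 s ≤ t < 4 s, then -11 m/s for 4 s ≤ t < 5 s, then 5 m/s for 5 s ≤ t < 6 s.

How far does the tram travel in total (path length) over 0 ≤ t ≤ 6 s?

Distance (not displacement) is the total path length: add the absolute areas under v-t.
0–4 s: |-9| × 4 = 36 m
4–5 s: |-11| × 1 = 11 m
5–6 s: |5| × 1 = 5 m
Total distance = 52 m

52 m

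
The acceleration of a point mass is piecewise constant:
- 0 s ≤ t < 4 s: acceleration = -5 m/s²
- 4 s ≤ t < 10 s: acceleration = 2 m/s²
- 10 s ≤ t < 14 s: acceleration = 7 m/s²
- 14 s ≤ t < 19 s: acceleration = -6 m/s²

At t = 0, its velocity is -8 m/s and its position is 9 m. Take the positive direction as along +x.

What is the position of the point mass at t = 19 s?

On each constant-a segment, Δv = aΔt and Δx = v₀Δt + ½aΔt²; chain segment to segment.
0–4 s: v starts -8 m/s; Δx = -8·4 + ½·-5·4² = -72 m; v ends -28 m/s.
4–10 s: v starts -28 m/s; Δx = -28·6 + ½·2·6² = -132 m; v ends -16 m/s.
10–14 s: v starts -16 m/s; Δx = -16·4 + ½·7·4² = -8 m; v ends 12 m/s.
14–19 s: v starts 12 m/s; Δx = 12·5 + ½·-6·5² = -15 m; v ends -18 m/s.
x(19) = 9 + Σ Δx = -218 m.

-218 m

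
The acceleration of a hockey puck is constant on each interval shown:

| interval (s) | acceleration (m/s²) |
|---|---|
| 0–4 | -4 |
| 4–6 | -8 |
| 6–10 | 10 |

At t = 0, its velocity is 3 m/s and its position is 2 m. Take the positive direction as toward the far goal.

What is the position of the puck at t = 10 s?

On each constant-a segment, Δv = aΔt and Δx = v₀Δt + ½aΔt²; chain segment to segment.
0–4 s: v starts 3 m/s; Δx = 3·4 + ½·-4·4² = -20 m; v ends -13 m/s.
4–6 s: v starts -13 m/s; Δx = -13·2 + ½·-8·2² = -42 m; v ends -29 m/s.
6–10 s: v starts -29 m/s; Δx = -29·4 + ½·10·4² = -36 m; v ends 11 m/s.
x(10) = 2 + Σ Δx = -96 m.

-96 m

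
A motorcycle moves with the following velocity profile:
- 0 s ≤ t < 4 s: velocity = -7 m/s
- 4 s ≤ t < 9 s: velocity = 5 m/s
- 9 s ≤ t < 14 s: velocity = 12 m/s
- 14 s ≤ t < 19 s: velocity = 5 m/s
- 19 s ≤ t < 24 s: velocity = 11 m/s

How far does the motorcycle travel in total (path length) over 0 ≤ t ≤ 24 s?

193 m

Distance (not displacement) is the total path length: add the absolute areas under v-t.
0–4 s: |-7| × 4 = 28 m
4–9 s: |5| × 5 = 25 m
9–14 s: |12| × 5 = 60 m
14–19 s: |5| × 5 = 25 m
19–24 s: |11| × 5 = 55 m
Total distance = 193 m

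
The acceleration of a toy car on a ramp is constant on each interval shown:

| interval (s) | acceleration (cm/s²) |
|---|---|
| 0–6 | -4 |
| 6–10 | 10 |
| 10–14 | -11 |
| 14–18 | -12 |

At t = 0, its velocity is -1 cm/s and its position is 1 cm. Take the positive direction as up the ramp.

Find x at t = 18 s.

On each constant-a segment, Δv = aΔt and Δx = v₀Δt + ½aΔt²; chain segment to segment.
0–6 s: v starts -1 cm/s; Δx = -1·6 + ½·-4·6² = -78 cm; v ends -25 cm/s.
6–10 s: v starts -25 cm/s; Δx = -25·4 + ½·10·4² = -20 cm; v ends 15 cm/s.
10–14 s: v starts 15 cm/s; Δx = 15·4 + ½·-11·4² = -28 cm; v ends -29 cm/s.
14–18 s: v starts -29 cm/s; Δx = -29·4 + ½·-12·4² = -212 cm; v ends -77 cm/s.
x(18) = 1 + Σ Δx = -337 cm.

-337 cm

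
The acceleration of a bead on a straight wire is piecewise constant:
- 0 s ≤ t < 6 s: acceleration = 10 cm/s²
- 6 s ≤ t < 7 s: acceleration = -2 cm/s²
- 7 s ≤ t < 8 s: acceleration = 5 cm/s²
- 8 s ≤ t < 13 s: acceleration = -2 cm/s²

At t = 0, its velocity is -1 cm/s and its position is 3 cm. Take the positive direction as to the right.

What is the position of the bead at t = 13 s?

On each constant-a segment, Δv = aΔt and Δx = v₀Δt + ½aΔt²; chain segment to segment.
0–6 s: v starts -1 cm/s; Δx = -1·6 + ½·10·6² = 174 cm; v ends 59 cm/s.
6–7 s: v starts 59 cm/s; Δx = 59·1 + ½·-2·1² = 58 cm; v ends 57 cm/s.
7–8 s: v starts 57 cm/s; Δx = 57·1 + ½·5·1² = 59.5 cm; v ends 62 cm/s.
8–13 s: v starts 62 cm/s; Δx = 62·5 + ½·-2·5² = 285 cm; v ends 52 cm/s.
x(13) = 3 + Σ Δx = 579.5 cm.

579.5 cm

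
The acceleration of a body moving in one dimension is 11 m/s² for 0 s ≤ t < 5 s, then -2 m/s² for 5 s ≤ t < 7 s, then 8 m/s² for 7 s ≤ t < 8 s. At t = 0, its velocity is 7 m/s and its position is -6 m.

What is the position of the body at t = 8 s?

348.5 m

On each constant-a segment, Δv = aΔt and Δx = v₀Δt + ½aΔt²; chain segment to segment.
0–5 s: v starts 7 m/s; Δx = 7·5 + ½·11·5² = 172.5 m; v ends 62 m/s.
5–7 s: v starts 62 m/s; Δx = 62·2 + ½·-2·2² = 120 m; v ends 58 m/s.
7–8 s: v starts 58 m/s; Δx = 58·1 + ½·8·1² = 62 m; v ends 66 m/s.
x(8) = -6 + Σ Δx = 348.5 m.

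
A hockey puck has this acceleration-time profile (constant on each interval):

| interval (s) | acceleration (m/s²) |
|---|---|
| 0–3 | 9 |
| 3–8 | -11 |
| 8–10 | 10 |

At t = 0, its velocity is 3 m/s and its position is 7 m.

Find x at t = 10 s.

On each constant-a segment, Δv = aΔt and Δx = v₀Δt + ½aΔt²; chain segment to segment.
0–3 s: v starts 3 m/s; Δx = 3·3 + ½·9·3² = 49.5 m; v ends 30 m/s.
3–8 s: v starts 30 m/s; Δx = 30·5 + ½·-11·5² = 12.5 m; v ends -25 m/s.
8–10 s: v starts -25 m/s; Δx = -25·2 + ½·10·2² = -30 m; v ends -5 m/s.
x(10) = 7 + Σ Δx = 39 m.

39 m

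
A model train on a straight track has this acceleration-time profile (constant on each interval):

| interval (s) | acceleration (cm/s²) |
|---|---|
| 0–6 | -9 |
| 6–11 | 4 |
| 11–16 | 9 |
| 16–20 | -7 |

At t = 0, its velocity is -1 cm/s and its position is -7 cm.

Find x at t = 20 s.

-478.5 cm

On each constant-a segment, Δv = aΔt and Δx = v₀Δt + ½aΔt²; chain segment to segment.
0–6 s: v starts -1 cm/s; Δx = -1·6 + ½·-9·6² = -168 cm; v ends -55 cm/s.
6–11 s: v starts -55 cm/s; Δx = -55·5 + ½·4·5² = -225 cm; v ends -35 cm/s.
11–16 s: v starts -35 cm/s; Δx = -35·5 + ½·9·5² = -62.5 cm; v ends 10 cm/s.
16–20 s: v starts 10 cm/s; Δx = 10·4 + ½·-7·4² = -16 cm; v ends -18 cm/s.
x(20) = -7 + Σ Δx = -478.5 cm.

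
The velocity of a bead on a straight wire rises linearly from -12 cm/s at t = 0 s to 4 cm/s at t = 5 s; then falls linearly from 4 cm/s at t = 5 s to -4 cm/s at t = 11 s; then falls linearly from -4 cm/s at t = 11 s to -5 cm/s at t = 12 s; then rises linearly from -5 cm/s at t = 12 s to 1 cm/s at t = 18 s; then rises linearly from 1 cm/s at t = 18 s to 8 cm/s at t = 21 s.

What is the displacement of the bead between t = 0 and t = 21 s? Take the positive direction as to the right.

Displacement is the signed area under the v-t curve.
0–5 s: ½(-12 + 4)(5) = -20 cm
5–11 s: ½(4 + -4)(6) = 0 cm
11–12 s: ½(-4 + -5)(1) = -4.5 cm
12–18 s: ½(-5 + 1)(6) = -12 cm
18–21 s: ½(1 + 8)(3) = 13.5 cm
Net displacement = -23 cm

-23 cm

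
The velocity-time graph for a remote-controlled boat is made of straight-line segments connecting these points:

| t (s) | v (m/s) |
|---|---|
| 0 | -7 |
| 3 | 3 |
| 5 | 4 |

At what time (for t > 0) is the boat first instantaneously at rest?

v changes sign on 0–3 s (from -7 to 3); the graph is linear there, so v = 0 at t = 0 + (7)·(3 − 0)/(3 − -7) = 2.1 s.

t = 2.1 s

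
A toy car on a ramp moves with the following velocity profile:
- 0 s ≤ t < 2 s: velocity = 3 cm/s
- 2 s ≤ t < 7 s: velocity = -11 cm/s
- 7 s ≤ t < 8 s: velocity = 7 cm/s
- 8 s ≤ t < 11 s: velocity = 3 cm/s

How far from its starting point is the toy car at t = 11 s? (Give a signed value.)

Displacement is the signed area under the v-t curve.
0–2 s: 3 × 2 = 6 cm
2–7 s: -11 × 5 = -55 cm
7–8 s: 7 × 1 = 7 cm
8–11 s: 3 × 3 = 9 cm
Net displacement = -33 cm

-33 cm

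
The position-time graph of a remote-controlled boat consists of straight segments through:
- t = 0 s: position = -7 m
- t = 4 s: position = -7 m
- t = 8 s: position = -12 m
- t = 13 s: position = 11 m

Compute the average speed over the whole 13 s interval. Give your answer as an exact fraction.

28/13 m/s

Average speed = (total path length)/(elapsed time); on a piecewise-linear x-t graph the path length is Σ|Δx|.
0–4 s: |Δx| = |-7 − -7| = 0 m
4–8 s: |Δx| = |-12 − -7| = 5 m
8–13 s: |Δx| = |11 − -12| = 23 m
Total path = 28 m; average speed = 28/13 = 28/13 m/s.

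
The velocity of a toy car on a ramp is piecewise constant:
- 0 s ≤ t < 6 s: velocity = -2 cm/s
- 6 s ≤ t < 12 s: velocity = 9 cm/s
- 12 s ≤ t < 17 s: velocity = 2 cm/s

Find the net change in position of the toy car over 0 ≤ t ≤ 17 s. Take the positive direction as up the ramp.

Displacement is the signed area under the v-t curve.
0–6 s: -2 × 6 = -12 cm
6–12 s: 9 × 6 = 54 cm
12–17 s: 2 × 5 = 10 cm
Net displacement = 52 cm

52 cm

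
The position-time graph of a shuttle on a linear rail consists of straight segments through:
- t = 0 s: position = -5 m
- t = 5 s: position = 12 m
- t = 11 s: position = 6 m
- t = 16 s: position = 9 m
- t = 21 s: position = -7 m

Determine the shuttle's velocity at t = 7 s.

Velocity is the slope of the x-t graph on 5–11 s: (6 − 12)/(11 − 5) = -1 m/s.

-1 m/s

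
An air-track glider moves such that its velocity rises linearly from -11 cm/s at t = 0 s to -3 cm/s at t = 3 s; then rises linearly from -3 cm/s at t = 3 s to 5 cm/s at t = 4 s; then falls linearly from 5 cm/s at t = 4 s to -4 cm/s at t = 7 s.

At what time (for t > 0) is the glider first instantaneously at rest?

v changes sign on 3–4 s (from -3 to 5); the graph is linear there, so v = 0 at t = 3 + (3)·(4 − 3)/(5 − -3) = 3.375 s.

t = 3.375 s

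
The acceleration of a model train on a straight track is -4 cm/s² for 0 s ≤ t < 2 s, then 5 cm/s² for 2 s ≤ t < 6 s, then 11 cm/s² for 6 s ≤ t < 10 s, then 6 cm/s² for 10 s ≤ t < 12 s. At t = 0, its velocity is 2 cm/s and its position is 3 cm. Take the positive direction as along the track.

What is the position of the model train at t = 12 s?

On each constant-a segment, Δv = aΔt and Δx = v₀Δt + ½aΔt²; chain segment to segment.
0–2 s: v starts 2 cm/s; Δx = 2·2 + ½·-4·2² = -4 cm; v ends -6 cm/s.
2–6 s: v starts -6 cm/s; Δx = -6·4 + ½·5·4² = 16 cm; v ends 14 cm/s.
6–10 s: v starts 14 cm/s; Δx = 14·4 + ½·11·4² = 144 cm; v ends 58 cm/s.
10–12 s: v starts 58 cm/s; Δx = 58·2 + ½·6·2² = 128 cm; v ends 70 cm/s.
x(12) = 3 + Σ Δx = 287 cm.

287 cm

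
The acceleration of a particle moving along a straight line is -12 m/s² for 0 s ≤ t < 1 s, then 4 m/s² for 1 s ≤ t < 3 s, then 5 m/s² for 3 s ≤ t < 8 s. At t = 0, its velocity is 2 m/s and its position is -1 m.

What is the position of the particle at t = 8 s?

On each constant-a segment, Δv = aΔt and Δx = v₀Δt + ½aΔt²; chain segment to segment.
0–1 s: v starts 2 m/s; Δx = 2·1 + ½·-12·1² = -4 m; v ends -10 m/s.
1–3 s: v starts -10 m/s; Δx = -10·2 + ½·4·2² = -12 m; v ends -2 m/s.
3–8 s: v starts -2 m/s; Δx = -2·5 + ½·5·5² = 52.5 m; v ends 23 m/s.
x(8) = -1 + Σ Δx = 35.5 m.

35.5 m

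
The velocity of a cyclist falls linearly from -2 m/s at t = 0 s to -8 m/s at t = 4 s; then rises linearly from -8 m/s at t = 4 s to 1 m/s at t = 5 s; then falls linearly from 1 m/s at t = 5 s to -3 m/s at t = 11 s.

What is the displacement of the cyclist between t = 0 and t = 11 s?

Displacement is the signed area under the v-t curve.
0–4 s: ½(-2 + -8)(4) = -20 m
4–5 s: ½(-8 + 1)(1) = -3.5 m
5–11 s: ½(1 + -3)(6) = -6 m
Net displacement = -29.5 m

-29.5 m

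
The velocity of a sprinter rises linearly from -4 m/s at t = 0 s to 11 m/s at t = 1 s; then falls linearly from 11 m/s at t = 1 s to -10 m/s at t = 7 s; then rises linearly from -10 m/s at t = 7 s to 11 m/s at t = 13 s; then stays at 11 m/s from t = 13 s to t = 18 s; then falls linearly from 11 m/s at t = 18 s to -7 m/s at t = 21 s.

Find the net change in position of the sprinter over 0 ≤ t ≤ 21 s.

Displacement is the signed area under the v-t curve.
0–1 s: ½(-4 + 11)(1) = 3.5 m
1–7 s: ½(11 + -10)(6) = 3 m
7–13 s: ½(-10 + 11)(6) = 3 m
13–18 s: 11 × 5 = 55 m
18–21 s: ½(11 + -7)(3) = 6 m
Net displacement = 70.5 m

70.5 m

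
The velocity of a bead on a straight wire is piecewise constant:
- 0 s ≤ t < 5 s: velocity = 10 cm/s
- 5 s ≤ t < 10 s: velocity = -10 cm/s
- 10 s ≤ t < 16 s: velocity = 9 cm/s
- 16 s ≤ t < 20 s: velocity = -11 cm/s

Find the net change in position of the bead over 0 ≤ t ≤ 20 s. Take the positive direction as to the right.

10 cm

Net displacement equals the area under the velocity-time graph (areas below the axis count negative).
0–5 s: 10 × 5 = 50 cm
5–10 s: -10 × 5 = -50 cm
10–16 s: 9 × 6 = 54 cm
16–20 s: -11 × 4 = -44 cm
Net displacement = 10 cm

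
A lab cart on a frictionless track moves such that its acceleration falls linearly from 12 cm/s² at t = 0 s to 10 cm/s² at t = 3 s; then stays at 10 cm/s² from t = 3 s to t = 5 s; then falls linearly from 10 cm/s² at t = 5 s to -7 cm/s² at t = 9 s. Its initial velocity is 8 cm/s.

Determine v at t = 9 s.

Δv equals the area under the a-t graph; then v = v₀ + Δv.
0–3 s: ½(12 + 10)(3) = 33 cm/s
3–5 s: 10 × 2 = 20 cm/s
5–9 s: ½(10 + -7)(4) = 6 cm/s
Δv = 59 cm/s, so v(9) = 8 + (59) = 67 cm/s.

67 cm/s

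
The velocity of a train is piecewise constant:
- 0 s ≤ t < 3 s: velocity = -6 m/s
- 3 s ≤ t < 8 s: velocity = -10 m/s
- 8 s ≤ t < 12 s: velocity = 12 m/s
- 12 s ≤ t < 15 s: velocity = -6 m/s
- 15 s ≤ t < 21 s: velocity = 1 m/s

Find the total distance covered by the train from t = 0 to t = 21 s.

Total distance travelled is ∫|v| dt — sum the magnitudes of each area piece.
0–3 s: |-6| × 3 = 18 m
3–8 s: |-10| × 5 = 50 m
8–12 s: |12| × 4 = 48 m
12–15 s: |-6| × 3 = 18 m
15–21 s: |1| × 6 = 6 m
Total distance = 140 m

140 m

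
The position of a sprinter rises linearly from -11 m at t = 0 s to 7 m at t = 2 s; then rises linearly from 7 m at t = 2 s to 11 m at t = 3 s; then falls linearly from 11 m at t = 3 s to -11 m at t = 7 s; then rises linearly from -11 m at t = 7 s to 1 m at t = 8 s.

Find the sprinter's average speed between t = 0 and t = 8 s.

Average speed = (total path length)/(elapsed time); on a piecewise-linear x-t graph the path length is Σ|Δx|.
0–2 s: |Δx| = |7 − -11| = 18 m
2–3 s: |Δx| = |11 − 7| = 4 m
3–7 s: |Δx| = |-11 − 11| = 22 m
7–8 s: |Δx| = |1 − -11| = 12 m
Total path = 56 m; average speed = 56/8 = 7 m/s.

7 m/s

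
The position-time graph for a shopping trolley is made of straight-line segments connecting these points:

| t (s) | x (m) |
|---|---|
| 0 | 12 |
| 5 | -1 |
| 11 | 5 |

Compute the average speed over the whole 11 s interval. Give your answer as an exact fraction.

Average speed = (total path length)/(elapsed time); on a piecewise-linear x-t graph the path length is Σ|Δx|.
0–5 s: |Δx| = |-1 − 12| = 13 m
5–11 s: |Δx| = |5 − -1| = 6 m
Total path = 19 m; average speed = 19/11 = 19/11 m/s.

19/11 m/s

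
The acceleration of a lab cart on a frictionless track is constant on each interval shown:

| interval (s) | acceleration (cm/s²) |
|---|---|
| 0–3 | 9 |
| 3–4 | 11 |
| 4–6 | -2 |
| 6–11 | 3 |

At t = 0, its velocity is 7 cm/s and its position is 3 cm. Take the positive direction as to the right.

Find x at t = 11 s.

On each constant-a segment, Δv = aΔt and Δx = v₀Δt + ½aΔt²; chain segment to segment.
0–3 s: v starts 7 cm/s; Δx = 7·3 + ½·9·3² = 61.5 cm; v ends 34 cm/s.
3–4 s: v starts 34 cm/s; Δx = 34·1 + ½·11·1² = 39.5 cm; v ends 45 cm/s.
4–6 s: v starts 45 cm/s; Δx = 45·2 + ½·-2·2² = 86 cm; v ends 41 cm/s.
6–11 s: v starts 41 cm/s; Δx = 41·5 + ½·3·5² = 242.5 cm; v ends 56 cm/s.
x(11) = 3 + Σ Δx = 432.5 cm.

432.5 cm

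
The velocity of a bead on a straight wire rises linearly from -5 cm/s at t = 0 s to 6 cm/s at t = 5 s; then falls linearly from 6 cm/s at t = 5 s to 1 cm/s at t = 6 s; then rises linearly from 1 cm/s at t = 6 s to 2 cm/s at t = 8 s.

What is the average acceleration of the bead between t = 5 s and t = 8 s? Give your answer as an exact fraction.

Average acceleration = Δv/Δt = (2 − 6)/(8 − 5) = -4/3 cm/s².

-4/3 cm/s²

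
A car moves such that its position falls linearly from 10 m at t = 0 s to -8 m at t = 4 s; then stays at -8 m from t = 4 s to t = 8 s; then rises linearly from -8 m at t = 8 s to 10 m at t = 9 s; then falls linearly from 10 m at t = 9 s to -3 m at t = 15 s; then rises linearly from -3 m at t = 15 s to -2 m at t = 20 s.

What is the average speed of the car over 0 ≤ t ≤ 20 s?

2.5 m/s

Average speed = (total path length)/(elapsed time); on a piecewise-linear x-t graph the path length is Σ|Δx|.
0–4 s: |Δx| = |-8 − 10| = 18 m
4–8 s: |Δx| = |-8 − -8| = 0 m
8–9 s: |Δx| = |10 − -8| = 18 m
9–15 s: |Δx| = |-3 − 10| = 13 m
15–20 s: |Δx| = |-2 − -3| = 1 m
Total path = 50 m; average speed = 50/20 = 2.5 m/s.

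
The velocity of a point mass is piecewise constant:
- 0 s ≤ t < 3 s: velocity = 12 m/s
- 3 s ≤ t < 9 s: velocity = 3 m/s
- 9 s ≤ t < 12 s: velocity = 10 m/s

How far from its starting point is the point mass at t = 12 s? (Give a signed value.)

84 m

Net displacement equals the area under the velocity-time graph (areas below the axis count negative).
0–3 s: 12 × 3 = 36 m
3–9 s: 3 × 6 = 18 m
9–12 s: 10 × 3 = 30 m
Net displacement = 84 m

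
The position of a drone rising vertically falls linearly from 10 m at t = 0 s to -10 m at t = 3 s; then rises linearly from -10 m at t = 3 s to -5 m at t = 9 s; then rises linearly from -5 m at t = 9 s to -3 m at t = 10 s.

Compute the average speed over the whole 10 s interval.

2.7 m/s

Average speed = (total path length)/(elapsed time); on a piecewise-linear x-t graph the path length is Σ|Δx|.
0–3 s: |Δx| = |-10 − 10| = 20 m
3–9 s: |Δx| = |-5 − -10| = 5 m
9–10 s: |Δx| = |-3 − -5| = 2 m
Total path = 27 m; average speed = 27/10 = 2.7 m/s.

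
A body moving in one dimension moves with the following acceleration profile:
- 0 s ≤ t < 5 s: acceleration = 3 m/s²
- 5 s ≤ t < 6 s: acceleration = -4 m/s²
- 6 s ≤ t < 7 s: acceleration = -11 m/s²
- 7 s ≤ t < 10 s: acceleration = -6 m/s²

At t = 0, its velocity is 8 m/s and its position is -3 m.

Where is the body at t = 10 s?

106 m

On each constant-a segment, Δv = aΔt and Δx = v₀Δt + ½aΔt²; chain segment to segment.
0–5 s: v starts 8 m/s; Δx = 8·5 + ½·3·5² = 77.5 m; v ends 23 m/s.
5–6 s: v starts 23 m/s; Δx = 23·1 + ½·-4·1² = 21 m; v ends 19 m/s.
6–7 s: v starts 19 m/s; Δx = 19·1 + ½·-11·1² = 13.5 m; v ends 8 m/s.
7–10 s: v starts 8 m/s; Δx = 8·3 + ½·-6·3² = -3 m; v ends -10 m/s.
x(10) = -3 + Σ Δx = 106 m.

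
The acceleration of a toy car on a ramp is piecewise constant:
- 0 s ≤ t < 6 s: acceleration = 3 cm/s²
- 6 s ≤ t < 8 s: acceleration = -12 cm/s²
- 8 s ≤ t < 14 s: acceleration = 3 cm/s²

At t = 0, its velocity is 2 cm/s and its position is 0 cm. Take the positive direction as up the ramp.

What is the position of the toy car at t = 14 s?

112 cm

On each constant-a segment, Δv = aΔt and Δx = v₀Δt + ½aΔt²; chain segment to segment.
0–6 s: v starts 2 cm/s; Δx = 2·6 + ½·3·6² = 66 cm; v ends 20 cm/s.
6–8 s: v starts 20 cm/s; Δx = 20·2 + ½·-12·2² = 16 cm; v ends -4 cm/s.
8–14 s: v starts -4 cm/s; Δx = -4·6 + ½·3·6² = 30 cm; v ends 14 cm/s.
x(14) = 0 + Σ Δx = 112 cm.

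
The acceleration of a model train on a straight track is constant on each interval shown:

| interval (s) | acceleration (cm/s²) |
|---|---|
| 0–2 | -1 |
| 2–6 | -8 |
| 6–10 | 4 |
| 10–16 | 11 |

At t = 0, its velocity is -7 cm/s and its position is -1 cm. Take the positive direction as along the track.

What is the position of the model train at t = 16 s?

-201 cm

On each constant-a segment, Δv = aΔt and Δx = v₀Δt + ½aΔt²; chain segment to segment.
0–2 s: v starts -7 cm/s; Δx = -7·2 + ½·-1·2² = -16 cm; v ends -9 cm/s.
2–6 s: v starts -9 cm/s; Δx = -9·4 + ½·-8·4² = -100 cm; v ends -41 cm/s.
6–10 s: v starts -41 cm/s; Δx = -41·4 + ½·4·4² = -132 cm; v ends -25 cm/s.
10–16 s: v starts -25 cm/s; Δx = -25·6 + ½·11·6² = 48 cm; v ends 41 cm/s.
x(16) = -1 + Σ Δx = -201 cm.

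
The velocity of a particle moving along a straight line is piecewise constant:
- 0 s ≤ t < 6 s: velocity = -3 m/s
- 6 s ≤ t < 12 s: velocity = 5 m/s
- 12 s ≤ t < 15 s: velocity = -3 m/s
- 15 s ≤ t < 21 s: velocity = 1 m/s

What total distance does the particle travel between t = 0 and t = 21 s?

Distance (not displacement) is the total path length: add the absolute areas under v-t.
0–6 s: |-3| × 6 = 18 m
6–12 s: |5| × 6 = 30 m
12–15 s: |-3| × 3 = 9 m
15–21 s: |1| × 6 = 6 m
Total distance = 63 m

63 m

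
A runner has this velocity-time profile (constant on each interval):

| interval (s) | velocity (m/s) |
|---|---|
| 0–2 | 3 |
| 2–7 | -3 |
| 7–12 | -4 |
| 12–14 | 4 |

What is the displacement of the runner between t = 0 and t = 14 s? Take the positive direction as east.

Displacement is the signed area under the v-t curve.
0–2 s: 3 × 2 = 6 m
2–7 s: -3 × 5 = -15 m
7–12 s: -4 × 5 = -20 m
12–14 s: 4 × 2 = 8 m
Net displacement = -21 m

-21 m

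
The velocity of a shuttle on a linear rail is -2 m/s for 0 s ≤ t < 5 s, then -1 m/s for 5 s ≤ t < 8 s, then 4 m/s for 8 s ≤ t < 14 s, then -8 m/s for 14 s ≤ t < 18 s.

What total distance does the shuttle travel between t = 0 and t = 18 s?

Total distance travelled is ∫|v| dt — sum the magnitudes of each area piece.
0–5 s: |-2| × 5 = 10 m
5–8 s: |-1| × 3 = 3 m
8–14 s: |4| × 6 = 24 m
14–18 s: |-8| × 4 = 32 m
Total distance = 69 m

69 m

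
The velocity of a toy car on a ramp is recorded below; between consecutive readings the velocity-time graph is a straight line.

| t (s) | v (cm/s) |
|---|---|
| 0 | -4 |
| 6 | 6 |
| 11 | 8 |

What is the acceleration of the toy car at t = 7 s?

Acceleration is the slope of the v-t graph on 6–11 s: (8 − 6)/(11 − 6) = 0.4 cm/s².

0.4 cm/s²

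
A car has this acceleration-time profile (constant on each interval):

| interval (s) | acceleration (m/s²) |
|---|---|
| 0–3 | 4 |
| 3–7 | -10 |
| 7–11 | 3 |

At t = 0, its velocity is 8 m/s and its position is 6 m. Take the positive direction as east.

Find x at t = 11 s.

-8 m

On each constant-a segment, Δv = aΔt and Δx = v₀Δt + ½aΔt²; chain segment to segment.
0–3 s: v starts 8 m/s; Δx = 8·3 + ½·4·3² = 42 m; v ends 20 m/s.
3–7 s: v starts 20 m/s; Δx = 20·4 + ½·-10·4² = 0 m; v ends -20 m/s.
7–11 s: v starts -20 m/s; Δx = -20·4 + ½·3·4² = -56 m; v ends -8 m/s.
x(11) = 6 + Σ Δx = -8 m.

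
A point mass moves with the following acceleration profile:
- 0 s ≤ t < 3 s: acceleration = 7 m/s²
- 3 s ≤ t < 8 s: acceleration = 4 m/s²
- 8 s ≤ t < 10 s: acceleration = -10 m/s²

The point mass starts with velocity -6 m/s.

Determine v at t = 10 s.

15 m/s

Δv equals the area under the a-t graph; then v = v₀ + Δv.
0–3 s: 7 × 3 = 21 m/s
3–8 s: 4 × 5 = 20 m/s
8–10 s: -10 × 2 = -20 m/s
Δv = 21 m/s, so v(10) = -6 + (21) = 15 m/s.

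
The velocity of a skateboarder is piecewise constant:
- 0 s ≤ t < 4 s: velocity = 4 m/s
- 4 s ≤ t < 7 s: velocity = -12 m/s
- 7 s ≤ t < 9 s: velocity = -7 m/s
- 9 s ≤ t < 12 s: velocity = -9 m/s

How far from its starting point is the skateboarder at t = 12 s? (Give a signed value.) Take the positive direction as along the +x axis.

Net displacement equals the area under the velocity-time graph (areas below the axis count negative).
0–4 s: 4 × 4 = 16 m
4–7 s: -12 × 3 = -36 m
7–9 s: -7 × 2 = -14 m
9–12 s: -9 × 3 = -27 m
Net displacement = -61 m

-61 m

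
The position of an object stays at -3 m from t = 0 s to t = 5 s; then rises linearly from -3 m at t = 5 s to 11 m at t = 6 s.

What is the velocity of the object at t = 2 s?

0 m/s

Velocity is the slope of the x-t graph on 0–5 s: (-3 − -3)/(5 − 0) = 0 m/s.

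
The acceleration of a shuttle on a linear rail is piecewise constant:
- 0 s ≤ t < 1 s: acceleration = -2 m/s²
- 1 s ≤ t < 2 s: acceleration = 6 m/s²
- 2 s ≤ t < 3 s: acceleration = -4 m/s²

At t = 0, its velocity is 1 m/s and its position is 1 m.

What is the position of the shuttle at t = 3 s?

6 m

On each constant-a segment, Δv = aΔt and Δx = v₀Δt + ½aΔt²; chain segment to segment.
0–1 s: v starts 1 m/s; Δx = 1·1 + ½·-2·1² = 0 m; v ends -1 m/s.
1–2 s: v starts -1 m/s; Δx = -1·1 + ½·6·1² = 2 m; v ends 5 m/s.
2–3 s: v starts 5 m/s; Δx = 5·1 + ½·-4·1² = 3 m; v ends 1 m/s.
x(3) = 1 + Σ Δx = 6 m.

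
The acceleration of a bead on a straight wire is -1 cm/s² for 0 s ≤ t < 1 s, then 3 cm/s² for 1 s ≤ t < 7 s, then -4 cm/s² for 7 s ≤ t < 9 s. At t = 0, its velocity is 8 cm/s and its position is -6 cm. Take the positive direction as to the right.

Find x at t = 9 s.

On each constant-a segment, Δv = aΔt and Δx = v₀Δt + ½aΔt²; chain segment to segment.
0–1 s: v starts 8 cm/s; Δx = 8·1 + ½·-1·1² = 7.5 cm; v ends 7 cm/s.
1–7 s: v starts 7 cm/s; Δx = 7·6 + ½·3·6² = 96 cm; v ends 25 cm/s.
7–9 s: v starts 25 cm/s; Δx = 25·2 + ½·-4·2² = 42 cm; v ends 17 cm/s.
x(9) = -6 + Σ Δx = 139.5 cm.

139.5 cm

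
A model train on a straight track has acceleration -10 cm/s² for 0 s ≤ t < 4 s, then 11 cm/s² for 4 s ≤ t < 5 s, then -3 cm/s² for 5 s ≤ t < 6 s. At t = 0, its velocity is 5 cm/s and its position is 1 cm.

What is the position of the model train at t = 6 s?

On each constant-a segment, Δv = aΔt and Δx = v₀Δt + ½aΔt²; chain segment to segment.
0–4 s: v starts 5 cm/s; Δx = 5·4 + ½·-10·4² = -60 cm; v ends -35 cm/s.
4–5 s: v starts -35 cm/s; Δx = -35·1 + ½·11·1² = -29.5 cm; v ends -24 cm/s.
5–6 s: v starts -24 cm/s; Δx = -24·1 + ½·-3·1² = -25.5 cm; v ends -27 cm/s.
x(6) = 1 + Σ Δx = -114 cm.

-114 cm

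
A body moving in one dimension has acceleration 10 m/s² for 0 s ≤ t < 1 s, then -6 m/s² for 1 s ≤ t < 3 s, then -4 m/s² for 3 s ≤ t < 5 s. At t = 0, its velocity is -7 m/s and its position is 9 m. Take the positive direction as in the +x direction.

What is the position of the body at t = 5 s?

On each constant-a segment, Δv = aΔt and Δx = v₀Δt + ½aΔt²; chain segment to segment.
0–1 s: v starts -7 m/s; Δx = -7·1 + ½·10·1² = -2 m; v ends 3 m/s.
1–3 s: v starts 3 m/s; Δx = 3·2 + ½·-6·2² = -6 m; v ends -9 m/s.
3–5 s: v starts -9 m/s; Δx = -9·2 + ½·-4·2² = -26 m; v ends -17 m/s.
x(5) = 9 + Σ Δx = -25 m.

-25 m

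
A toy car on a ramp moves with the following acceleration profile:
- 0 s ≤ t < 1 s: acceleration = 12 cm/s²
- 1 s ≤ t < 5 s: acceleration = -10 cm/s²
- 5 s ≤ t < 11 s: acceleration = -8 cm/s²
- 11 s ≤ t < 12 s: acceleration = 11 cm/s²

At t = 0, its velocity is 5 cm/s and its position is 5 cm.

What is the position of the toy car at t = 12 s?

-343.5 cm

On each constant-a segment, Δv = aΔt and Δx = v₀Δt + ½aΔt²; chain segment to segment.
0–1 s: v starts 5 cm/s; Δx = 5·1 + ½·12·1² = 11 cm; v ends 17 cm/s.
1–5 s: v starts 17 cm/s; Δx = 17·4 + ½·-10·4² = -12 cm; v ends -23 cm/s.
5–11 s: v starts -23 cm/s; Δx = -23·6 + ½·-8·6² = -282 cm; v ends -71 cm/s.
11–12 s: v starts -71 cm/s; Δx = -71·1 + ½·11·1² = -65.5 cm; v ends -60 cm/s.
x(12) = 5 + Σ Δx = -343.5 cm.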